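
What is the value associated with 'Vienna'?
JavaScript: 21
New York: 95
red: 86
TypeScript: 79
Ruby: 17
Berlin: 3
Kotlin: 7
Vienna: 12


Looking up key 'Vienna'
Value: 12

12


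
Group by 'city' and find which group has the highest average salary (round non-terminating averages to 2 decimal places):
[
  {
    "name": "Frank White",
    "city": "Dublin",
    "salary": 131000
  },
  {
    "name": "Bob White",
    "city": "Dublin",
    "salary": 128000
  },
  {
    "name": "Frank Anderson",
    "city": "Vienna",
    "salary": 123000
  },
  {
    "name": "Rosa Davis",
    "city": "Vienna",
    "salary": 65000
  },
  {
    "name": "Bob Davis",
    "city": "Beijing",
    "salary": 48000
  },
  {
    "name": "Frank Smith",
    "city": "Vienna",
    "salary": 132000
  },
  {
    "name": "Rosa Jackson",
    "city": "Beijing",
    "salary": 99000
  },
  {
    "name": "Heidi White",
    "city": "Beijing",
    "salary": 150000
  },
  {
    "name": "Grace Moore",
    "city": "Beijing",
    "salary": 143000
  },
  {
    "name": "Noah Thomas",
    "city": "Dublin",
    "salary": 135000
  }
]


Group by: city

Groups:
  Beijing: 4 people, avg salary = 440000/4 = $110000
  Dublin: 3 people, avg salary = 394000/3 ≈ $131333.33
  Vienna: 3 people, avg salary = 320000/3 ≈ $106666.67

Highest average salary: Dublin (≈$131333.33)

Dublin (≈$131333.33)


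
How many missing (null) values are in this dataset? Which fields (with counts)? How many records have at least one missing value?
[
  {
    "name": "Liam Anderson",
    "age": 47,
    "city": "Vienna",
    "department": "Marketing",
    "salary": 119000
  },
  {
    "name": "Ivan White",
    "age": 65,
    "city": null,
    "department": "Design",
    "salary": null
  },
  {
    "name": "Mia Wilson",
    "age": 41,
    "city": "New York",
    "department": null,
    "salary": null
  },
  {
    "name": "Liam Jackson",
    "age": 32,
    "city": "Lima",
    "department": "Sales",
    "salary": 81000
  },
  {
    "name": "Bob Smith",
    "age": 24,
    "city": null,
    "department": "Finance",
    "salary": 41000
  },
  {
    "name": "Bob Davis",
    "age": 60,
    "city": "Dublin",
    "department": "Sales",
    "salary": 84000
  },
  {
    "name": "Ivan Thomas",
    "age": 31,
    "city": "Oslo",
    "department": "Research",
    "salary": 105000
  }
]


Checking for missing (null) values in 7 records:

  Liam Anderson: complete
  Ivan White: city, salary
  Mia Wilson: department, salary
  Liam Jackson: complete
  Bob Smith: city
  Bob Davis: complete
  Ivan Thomas: complete

Per field:
  name: 0 missing
  age: 0 missing
  city: 2 missing
  department: 1 missing
  salary: 2 missing

Total missing values: 5
Records with any missing: 3

5 missing values (city: 2, department: 1, salary: 2); 3 incomplete records


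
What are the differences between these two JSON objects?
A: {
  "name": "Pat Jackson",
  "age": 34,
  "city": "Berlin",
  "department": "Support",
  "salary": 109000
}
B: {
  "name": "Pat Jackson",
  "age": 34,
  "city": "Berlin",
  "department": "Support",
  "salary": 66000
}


Comparing each field (in key order):
  name: same
  age: same
  city: same
  department: same
  salary: DIFFERENT
Differences:
  salary: 109000 -> 66000

1 field(s) changed

1 change: salary


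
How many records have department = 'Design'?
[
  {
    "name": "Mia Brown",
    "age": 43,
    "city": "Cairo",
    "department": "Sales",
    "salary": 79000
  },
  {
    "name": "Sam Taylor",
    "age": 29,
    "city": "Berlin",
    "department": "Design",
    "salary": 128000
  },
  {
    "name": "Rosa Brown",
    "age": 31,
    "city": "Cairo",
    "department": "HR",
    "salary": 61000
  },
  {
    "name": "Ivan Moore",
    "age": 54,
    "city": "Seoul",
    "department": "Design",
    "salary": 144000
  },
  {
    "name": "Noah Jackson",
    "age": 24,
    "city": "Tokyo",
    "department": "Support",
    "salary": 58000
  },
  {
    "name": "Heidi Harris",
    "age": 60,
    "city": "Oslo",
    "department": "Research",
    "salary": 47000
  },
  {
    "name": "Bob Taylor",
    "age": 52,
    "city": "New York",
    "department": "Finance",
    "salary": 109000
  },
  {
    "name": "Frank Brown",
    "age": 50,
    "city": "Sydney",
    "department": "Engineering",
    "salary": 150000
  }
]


Data: 8 records
Condition: department = 'Design'

Checking each record:
  Mia Brown: Sales
  Sam Taylor: Design MATCH
  Rosa Brown: HR
  Ivan Moore: Design MATCH
  Noah Jackson: Support
  Heidi Harris: Research
  Bob Taylor: Finance
  Frank Brown: Engineering

Count: 2

2


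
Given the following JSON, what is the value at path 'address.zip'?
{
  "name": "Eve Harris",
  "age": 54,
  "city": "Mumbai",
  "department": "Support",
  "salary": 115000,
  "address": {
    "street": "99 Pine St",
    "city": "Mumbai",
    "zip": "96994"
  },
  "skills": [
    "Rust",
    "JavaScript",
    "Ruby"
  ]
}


Query: address.zip
Path: address -> zip
Value: 96994

96994


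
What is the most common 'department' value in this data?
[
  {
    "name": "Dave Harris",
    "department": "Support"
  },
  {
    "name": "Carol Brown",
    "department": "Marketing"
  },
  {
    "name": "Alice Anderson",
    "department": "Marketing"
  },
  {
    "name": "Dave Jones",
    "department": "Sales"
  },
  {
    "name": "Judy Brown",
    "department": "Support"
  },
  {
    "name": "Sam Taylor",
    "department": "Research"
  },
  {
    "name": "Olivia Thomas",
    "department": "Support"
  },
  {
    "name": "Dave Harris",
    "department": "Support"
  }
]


Counting 'department' values across 8 records:

  Support: 4 ####
  Marketing: 2 ##
  Sales: 1 #
  Research: 1 #

Most common: Support (4 times)

Support (4 times)


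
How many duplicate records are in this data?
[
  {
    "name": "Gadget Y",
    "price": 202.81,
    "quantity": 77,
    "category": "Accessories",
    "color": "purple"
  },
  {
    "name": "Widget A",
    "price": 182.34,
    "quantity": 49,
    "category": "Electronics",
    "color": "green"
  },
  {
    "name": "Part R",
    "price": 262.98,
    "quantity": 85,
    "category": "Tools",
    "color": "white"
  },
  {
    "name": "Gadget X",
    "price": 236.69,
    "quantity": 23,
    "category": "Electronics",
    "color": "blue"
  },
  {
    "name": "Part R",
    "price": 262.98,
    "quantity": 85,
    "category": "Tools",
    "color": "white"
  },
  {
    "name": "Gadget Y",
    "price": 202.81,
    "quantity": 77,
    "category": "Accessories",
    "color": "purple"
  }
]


Checking 6 records for duplicates:

  Row 1: Gadget Y ($202.81, qty 77)
  Row 2: Widget A ($182.34, qty 49)
  Row 3: Part R ($262.98, qty 85)
  Row 4: Gadget X ($236.69, qty 23)
  Row 5: Part R ($262.98, qty 85) <-- DUPLICATE
  Row 6: Gadget Y ($202.81, qty 77) <-- DUPLICATE

Duplicates found: 2
Unique records: 4

2 duplicates, 4 unique


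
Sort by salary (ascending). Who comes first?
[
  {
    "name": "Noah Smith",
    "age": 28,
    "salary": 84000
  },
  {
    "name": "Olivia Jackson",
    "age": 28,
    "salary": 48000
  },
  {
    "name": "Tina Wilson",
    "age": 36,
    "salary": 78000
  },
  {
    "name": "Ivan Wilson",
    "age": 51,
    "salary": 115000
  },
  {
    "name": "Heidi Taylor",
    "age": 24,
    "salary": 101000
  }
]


Sort by: salary (ascending)

Sorted order:
  1. Olivia Jackson (salary = 48000)
  2. Tina Wilson (salary = 78000)
  3. Noah Smith (salary = 84000)
  4. Heidi Taylor (salary = 101000)
  5. Ivan Wilson (salary = 115000)

First: Olivia Jackson

Olivia Jackson


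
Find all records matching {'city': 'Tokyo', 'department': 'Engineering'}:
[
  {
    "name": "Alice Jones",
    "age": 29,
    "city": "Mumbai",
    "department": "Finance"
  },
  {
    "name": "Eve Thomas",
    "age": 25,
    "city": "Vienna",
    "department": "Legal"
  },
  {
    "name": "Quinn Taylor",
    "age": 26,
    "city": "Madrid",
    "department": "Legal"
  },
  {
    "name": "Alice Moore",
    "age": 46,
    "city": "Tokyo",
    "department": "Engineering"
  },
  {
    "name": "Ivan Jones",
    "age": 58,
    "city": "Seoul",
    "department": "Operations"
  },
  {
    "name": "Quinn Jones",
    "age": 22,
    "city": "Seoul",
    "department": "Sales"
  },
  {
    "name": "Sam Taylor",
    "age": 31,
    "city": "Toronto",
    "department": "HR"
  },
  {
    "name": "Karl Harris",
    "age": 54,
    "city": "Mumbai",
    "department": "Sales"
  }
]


Search criteria: {'city': 'Tokyo', 'department': 'Engineering'}

Checking 8 records:
  Alice Jones: {city: Mumbai, department: Finance}
  Eve Thomas: {city: Vienna, department: Legal}
  Quinn Taylor: {city: Madrid, department: Legal}
  Alice Moore: {city: Tokyo, department: Engineering} <-- MATCH
  Ivan Jones: {city: Seoul, department: Operations}
  Quinn Jones: {city: Seoul, department: Sales}
  Sam Taylor: {city: Toronto, department: HR}
  Karl Harris: {city: Mumbai, department: Sales}

Matches: ["Alice Moore"]

["Alice Moore"]


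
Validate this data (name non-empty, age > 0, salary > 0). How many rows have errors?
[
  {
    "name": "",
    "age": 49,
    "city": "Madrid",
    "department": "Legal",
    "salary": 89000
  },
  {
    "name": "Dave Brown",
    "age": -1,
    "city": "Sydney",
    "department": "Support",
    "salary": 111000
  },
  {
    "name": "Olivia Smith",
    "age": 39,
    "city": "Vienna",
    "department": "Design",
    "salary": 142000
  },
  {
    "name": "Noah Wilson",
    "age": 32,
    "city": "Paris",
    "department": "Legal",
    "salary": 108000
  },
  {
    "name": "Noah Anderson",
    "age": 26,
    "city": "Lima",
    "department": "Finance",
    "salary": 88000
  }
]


Validating 5 records:
Rules: name non-empty, age > 0, salary > 0

  Row 1 (???): empty name
  Row 2 (Dave Brown): negative age: -1
  Row 3 (Olivia Smith): OK
  Row 4 (Noah Wilson): OK
  Row 5 (Noah Anderson): OK

Total errors: 2

2 errors


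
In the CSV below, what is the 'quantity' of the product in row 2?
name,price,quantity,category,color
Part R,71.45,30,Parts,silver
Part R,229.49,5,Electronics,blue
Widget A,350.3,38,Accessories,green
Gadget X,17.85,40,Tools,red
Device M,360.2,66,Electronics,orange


Query: Row 2 ('Part R'), column 'quantity'
Value: 5

5


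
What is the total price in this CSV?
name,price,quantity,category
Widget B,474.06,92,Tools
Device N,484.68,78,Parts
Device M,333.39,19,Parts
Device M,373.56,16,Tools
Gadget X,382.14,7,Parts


Computing total price:
Values: [474.06, 484.68, 333.39, 373.56, 382.14]
Sum = 2047.83

2047.83


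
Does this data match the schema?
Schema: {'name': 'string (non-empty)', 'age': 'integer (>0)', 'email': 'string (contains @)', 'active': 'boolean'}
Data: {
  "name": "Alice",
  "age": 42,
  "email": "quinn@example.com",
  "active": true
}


Validating each field against schema:
  name: OK (non-empty string)
  age: OK (positive integer)
  email: OK (string with @)
  active: OK (boolean)

Result: VALID

VALID


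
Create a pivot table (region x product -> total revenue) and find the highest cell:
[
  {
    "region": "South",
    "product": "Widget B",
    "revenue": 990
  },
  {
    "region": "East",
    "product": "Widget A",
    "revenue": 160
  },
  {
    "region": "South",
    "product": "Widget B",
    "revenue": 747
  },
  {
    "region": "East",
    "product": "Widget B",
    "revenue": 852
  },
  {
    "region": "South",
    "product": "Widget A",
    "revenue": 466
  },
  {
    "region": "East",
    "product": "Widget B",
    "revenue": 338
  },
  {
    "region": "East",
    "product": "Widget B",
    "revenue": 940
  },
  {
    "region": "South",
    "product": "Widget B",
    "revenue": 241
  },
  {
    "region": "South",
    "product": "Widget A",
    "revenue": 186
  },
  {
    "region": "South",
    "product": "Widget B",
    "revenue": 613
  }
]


Pivot: region (rows) x product (columns) -> total revenue

     Widget A      Widget B    
East           160          2130  
South          652          2591  

Highest: South / Widget B = $2591

South / Widget B = $2591


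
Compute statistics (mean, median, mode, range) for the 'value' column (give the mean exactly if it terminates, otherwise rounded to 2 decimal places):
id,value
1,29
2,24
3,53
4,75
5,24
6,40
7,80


Data: [29, 24, 53, 75, 24, 40, 80]
Count: 7
Sum: 325
Mean: 325/7 ≈ 46.43 (rounded to 2 decimal places)
Sorted: [24, 24, 29, 40, 53, 75, 80]
Median: 40.0
Mode: 24 (2 times)
Range: 80 - 24 = 56
Min: 24, Max: 80

mean≈46.43, median=40.0, mode=24, range=56


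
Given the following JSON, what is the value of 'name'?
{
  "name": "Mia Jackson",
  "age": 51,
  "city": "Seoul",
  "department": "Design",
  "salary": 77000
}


Looking up field 'name'
Value: Mia Jackson

Mia Jackson


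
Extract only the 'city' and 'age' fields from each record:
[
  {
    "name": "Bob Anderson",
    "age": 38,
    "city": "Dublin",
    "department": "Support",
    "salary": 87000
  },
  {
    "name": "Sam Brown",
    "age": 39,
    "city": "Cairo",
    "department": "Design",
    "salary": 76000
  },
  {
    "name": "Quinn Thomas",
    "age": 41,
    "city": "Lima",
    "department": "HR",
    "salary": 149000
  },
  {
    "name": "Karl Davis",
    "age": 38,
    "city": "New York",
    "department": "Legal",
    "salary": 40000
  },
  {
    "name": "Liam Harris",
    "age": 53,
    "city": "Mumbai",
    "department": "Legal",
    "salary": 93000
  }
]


Original: 5 records with fields: name, age, city, department, salary
Keep: ['city', 'age']
Drop: ['name', 'department', 'salary']
Result: 5 records, 2 fields each

[
  {
    "city": "Dublin",
    "age": 38
  },
  {
    "city": "Cairo",
    "age": 39
  },
  {
    "city": "Lima",
    "age": 41
  },
  {
    "city": "New York",
    "age": 38
  },
  {
    "city": "Mumbai",
    "age": 53
  }
]


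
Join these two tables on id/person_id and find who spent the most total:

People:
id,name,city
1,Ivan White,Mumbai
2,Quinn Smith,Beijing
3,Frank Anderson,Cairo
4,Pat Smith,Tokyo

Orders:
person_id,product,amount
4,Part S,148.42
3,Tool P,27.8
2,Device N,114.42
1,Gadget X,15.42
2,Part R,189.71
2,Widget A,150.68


Join on: people.id = orders.person_id

Joined rows:
  Pat Smith (Tokyo) bought Part S for $148.42
  Frank Anderson (Cairo) bought Tool P for $27.8
  Quinn Smith (Beijing) bought Device N for $114.42
  Ivan White (Mumbai) bought Gadget X for $15.42
  Quinn Smith (Beijing) bought Part R for $189.71
  Quinn Smith (Beijing) bought Widget A for $150.68

Total per person:
  Quinn Smith: $454.81
  Pat Smith: $148.42
  Frank Anderson: $27.80
  Ivan White: $15.42

Top spender: Quinn Smith ($454.81)

Quinn Smith ($454.81)


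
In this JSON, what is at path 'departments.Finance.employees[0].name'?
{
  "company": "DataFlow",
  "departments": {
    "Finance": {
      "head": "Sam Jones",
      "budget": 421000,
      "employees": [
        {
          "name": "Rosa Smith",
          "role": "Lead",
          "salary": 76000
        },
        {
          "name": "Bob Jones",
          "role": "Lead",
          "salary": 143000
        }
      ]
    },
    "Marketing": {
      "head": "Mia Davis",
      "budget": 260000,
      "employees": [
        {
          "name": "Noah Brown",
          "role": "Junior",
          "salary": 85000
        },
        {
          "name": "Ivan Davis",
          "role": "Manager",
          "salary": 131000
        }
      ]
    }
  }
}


Path: departments.Finance.employees[0].name

Navigate:
  -> departments
  -> Finance
  -> employees[0].name = 'Rosa Smith'

Rosa Smith


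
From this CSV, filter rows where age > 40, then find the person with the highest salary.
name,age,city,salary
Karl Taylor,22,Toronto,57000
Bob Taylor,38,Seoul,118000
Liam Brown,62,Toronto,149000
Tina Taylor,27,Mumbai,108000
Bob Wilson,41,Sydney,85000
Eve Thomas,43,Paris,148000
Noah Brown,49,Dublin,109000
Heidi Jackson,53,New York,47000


Filter: age > 40
Sort by: salary (descending)

Filtered records (5):
  Liam Brown, age 62, salary $149000
  Eve Thomas, age 43, salary $148000
  Noah Brown, age 49, salary $109000
  Bob Wilson, age 41, salary $85000
  Heidi Jackson, age 53, salary $47000

Highest salary: Liam Brown ($149000)

Liam Brown


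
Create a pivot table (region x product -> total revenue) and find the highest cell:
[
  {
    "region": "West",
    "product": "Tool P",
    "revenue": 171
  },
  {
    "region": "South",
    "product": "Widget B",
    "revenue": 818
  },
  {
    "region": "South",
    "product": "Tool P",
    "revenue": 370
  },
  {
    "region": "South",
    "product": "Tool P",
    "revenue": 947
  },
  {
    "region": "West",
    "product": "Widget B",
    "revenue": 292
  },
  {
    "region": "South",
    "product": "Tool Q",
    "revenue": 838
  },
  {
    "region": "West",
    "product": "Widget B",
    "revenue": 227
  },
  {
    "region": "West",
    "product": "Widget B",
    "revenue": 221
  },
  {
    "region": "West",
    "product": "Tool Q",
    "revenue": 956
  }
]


Pivot: region (rows) x product (columns) -> total revenue

     Tool P        Tool Q        Widget B    
South         1317           838           818  
West           171           956           740  

Highest: South / Tool P = $1317

South / Tool P = $1317


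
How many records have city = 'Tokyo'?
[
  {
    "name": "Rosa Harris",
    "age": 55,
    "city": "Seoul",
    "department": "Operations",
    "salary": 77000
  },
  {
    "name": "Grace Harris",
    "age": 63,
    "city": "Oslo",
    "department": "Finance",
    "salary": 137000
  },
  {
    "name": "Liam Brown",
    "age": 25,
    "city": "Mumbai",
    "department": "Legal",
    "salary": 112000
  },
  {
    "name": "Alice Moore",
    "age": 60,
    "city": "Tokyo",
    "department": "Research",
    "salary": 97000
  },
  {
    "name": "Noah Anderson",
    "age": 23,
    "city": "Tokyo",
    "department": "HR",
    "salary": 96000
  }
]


Data: 5 records
Condition: city = 'Tokyo'

Checking each record:
  Rosa Harris: Seoul
  Grace Harris: Oslo
  Liam Brown: Mumbai
  Alice Moore: Tokyo MATCH
  Noah Anderson: Tokyo MATCH

Count: 2

2


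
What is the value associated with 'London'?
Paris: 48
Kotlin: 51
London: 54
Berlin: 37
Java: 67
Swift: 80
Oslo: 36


Looking up key 'London'
Value: 54

54


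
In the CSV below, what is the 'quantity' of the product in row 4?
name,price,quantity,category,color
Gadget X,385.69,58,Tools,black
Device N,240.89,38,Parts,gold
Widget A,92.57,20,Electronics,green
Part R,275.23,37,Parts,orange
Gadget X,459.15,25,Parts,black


Query: Row 4 ('Part R'), column 'quantity'
Value: 37

37


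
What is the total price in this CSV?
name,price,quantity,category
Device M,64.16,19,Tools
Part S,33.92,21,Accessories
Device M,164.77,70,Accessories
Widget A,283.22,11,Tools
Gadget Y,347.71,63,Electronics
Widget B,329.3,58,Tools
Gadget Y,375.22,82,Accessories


Computing total price:
Values: [64.16, 33.92, 164.77, 283.22, 347.71, 329.3, 375.22]
Sum = 1598.30

1598.30


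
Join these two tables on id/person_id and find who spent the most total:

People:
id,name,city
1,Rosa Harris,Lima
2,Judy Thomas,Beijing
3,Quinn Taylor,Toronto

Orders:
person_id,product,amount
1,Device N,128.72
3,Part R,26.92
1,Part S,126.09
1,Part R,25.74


Join on: people.id = orders.person_id

Joined rows:
  Rosa Harris (Lima) bought Device N for $128.72
  Quinn Taylor (Toronto) bought Part R for $26.92
  Rosa Harris (Lima) bought Part S for $126.09
  Rosa Harris (Lima) bought Part R for $25.74

Total per person:
  Rosa Harris: $280.55
  Quinn Taylor: $26.92

Top spender: Rosa Harris ($280.55)

Rosa Harris ($280.55)


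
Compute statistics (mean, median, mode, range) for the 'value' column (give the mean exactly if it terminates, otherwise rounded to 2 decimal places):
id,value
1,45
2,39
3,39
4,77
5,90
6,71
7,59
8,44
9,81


Data: [45, 39, 39, 77, 90, 71, 59, 44, 81]
Count: 9
Sum: 545
Mean: 545/9 ≈ 60.56 (rounded to 2 decimal places)
Sorted: [39, 39, 44, 45, 59, 71, 77, 81, 90]
Median: 59.0
Mode: 39 (2 times)
Range: 90 - 39 = 51
Min: 39, Max: 90

mean≈60.56, median=59.0, mode=39, range=51


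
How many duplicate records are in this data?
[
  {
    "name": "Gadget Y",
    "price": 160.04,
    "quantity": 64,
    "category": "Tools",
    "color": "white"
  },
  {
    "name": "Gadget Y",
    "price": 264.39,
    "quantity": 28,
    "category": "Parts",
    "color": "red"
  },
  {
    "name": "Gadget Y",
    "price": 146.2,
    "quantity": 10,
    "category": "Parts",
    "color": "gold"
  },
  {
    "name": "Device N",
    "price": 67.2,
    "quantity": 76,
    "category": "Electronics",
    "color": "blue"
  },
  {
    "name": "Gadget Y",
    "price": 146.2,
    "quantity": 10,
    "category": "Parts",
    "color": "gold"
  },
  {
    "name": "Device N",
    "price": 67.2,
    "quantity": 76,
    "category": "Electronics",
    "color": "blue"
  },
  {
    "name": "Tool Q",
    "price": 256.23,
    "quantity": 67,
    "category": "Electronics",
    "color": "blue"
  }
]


Checking 7 records for duplicates:

  Row 1: Gadget Y ($160.04, qty 64)
  Row 2: Gadget Y ($264.39, qty 28)
  Row 3: Gadget Y ($146.2, qty 10)
  Row 4: Device N ($67.2, qty 76)
  Row 5: Gadget Y ($146.2, qty 10) <-- DUPLICATE
  Row 6: Device N ($67.2, qty 76) <-- DUPLICATE
  Row 7: Tool Q ($256.23, qty 67)

Duplicates found: 2
Unique records: 5

2 duplicates, 5 unique


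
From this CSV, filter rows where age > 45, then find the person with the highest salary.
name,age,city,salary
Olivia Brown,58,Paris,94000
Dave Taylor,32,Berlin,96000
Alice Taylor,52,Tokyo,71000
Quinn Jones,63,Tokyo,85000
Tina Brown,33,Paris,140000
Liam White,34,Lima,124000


Filter: age > 45
Sort by: salary (descending)

Filtered records (3):
  Olivia Brown, age 58, salary $94000
  Quinn Jones, age 63, salary $85000
  Alice Taylor, age 52, salary $71000

Highest salary: Olivia Brown ($94000)

Olivia Brown


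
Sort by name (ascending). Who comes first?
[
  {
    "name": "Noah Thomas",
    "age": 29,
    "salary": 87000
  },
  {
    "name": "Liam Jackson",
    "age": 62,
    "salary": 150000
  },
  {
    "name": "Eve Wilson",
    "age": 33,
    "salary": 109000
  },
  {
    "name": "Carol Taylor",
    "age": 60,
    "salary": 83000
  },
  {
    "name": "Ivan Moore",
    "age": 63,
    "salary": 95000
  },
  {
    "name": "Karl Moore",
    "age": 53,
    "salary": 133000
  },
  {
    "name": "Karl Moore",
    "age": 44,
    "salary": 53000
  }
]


Sort by: name (ascending)

Sorted order:
  1. Carol Taylor (name = Carol Taylor)
  2. Eve Wilson (name = Eve Wilson)
  3. Ivan Moore (name = Ivan Moore)
  4. Karl Moore (name = Karl Moore)
  5. Karl Moore (name = Karl Moore)
  6. Liam Jackson (name = Liam Jackson)
  7. Noah Thomas (name = Noah Thomas)

First: Carol Taylor

Carol Taylor


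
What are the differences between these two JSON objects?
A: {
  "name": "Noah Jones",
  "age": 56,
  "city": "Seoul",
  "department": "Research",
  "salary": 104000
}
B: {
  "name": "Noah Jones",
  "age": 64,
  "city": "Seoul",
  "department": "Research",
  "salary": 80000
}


Comparing each field (in key order):
  name: same
  age: DIFFERENT
  city: same
  department: same
  salary: DIFFERENT
Differences:
  age: 56 -> 64
  salary: 104000 -> 80000

2 field(s) changed

2 changes: age, salary


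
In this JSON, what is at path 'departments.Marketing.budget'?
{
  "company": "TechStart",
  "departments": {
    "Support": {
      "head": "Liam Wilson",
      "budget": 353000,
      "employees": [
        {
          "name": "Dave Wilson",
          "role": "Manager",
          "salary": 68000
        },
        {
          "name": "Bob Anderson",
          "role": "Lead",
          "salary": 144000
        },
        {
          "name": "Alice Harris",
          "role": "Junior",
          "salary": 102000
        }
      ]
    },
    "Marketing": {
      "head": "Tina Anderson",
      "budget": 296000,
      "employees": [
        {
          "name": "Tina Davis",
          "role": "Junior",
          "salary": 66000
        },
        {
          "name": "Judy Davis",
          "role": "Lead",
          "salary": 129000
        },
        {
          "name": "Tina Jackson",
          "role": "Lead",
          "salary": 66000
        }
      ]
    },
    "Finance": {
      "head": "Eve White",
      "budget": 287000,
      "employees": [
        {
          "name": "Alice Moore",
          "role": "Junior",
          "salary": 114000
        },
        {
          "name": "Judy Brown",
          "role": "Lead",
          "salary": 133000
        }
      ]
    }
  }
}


Path: departments.Marketing.budget

Navigate:
  -> departments
  -> Marketing
  -> budget = 296000

296000


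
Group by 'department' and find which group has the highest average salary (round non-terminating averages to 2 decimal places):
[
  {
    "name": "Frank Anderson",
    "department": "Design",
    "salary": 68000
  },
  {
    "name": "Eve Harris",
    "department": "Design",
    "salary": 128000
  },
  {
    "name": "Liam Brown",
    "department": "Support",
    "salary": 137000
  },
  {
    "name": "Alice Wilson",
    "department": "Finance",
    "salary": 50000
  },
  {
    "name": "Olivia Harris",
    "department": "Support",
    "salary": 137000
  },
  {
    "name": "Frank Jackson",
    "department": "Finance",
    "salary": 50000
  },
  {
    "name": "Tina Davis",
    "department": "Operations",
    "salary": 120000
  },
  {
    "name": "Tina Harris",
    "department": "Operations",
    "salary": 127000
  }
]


Group by: department

Groups:
  Design: 2 people, avg salary = 196000/2 = $98000
  Finance: 2 people, avg salary = 100000/2 = $50000
  Operations: 2 people, avg salary = 247000/2 = $123500
  Support: 2 people, avg salary = 274000/2 = $137000

Highest average salary: Support ($137000)

Support ($137000)


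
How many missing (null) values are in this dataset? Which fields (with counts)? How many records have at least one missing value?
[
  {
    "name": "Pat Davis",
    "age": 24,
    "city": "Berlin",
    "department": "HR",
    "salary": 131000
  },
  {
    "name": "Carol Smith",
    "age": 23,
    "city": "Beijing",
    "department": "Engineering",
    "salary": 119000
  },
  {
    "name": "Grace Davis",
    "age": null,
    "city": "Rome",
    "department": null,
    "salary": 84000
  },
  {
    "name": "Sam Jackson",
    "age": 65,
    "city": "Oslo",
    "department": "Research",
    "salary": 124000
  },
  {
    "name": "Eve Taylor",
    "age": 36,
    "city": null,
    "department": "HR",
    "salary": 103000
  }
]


Checking for missing (null) values in 5 records:

  Pat Davis: complete
  Carol Smith: complete
  Grace Davis: age, department
  Sam Jackson: complete
  Eve Taylor: city

Per field:
  name: 0 missing
  age: 1 missing
  city: 1 missing
  department: 1 missing
  salary: 0 missing

Total missing values: 3
Records with any missing: 2

3 missing values (age: 1, city: 1, department: 1); 2 incomplete records


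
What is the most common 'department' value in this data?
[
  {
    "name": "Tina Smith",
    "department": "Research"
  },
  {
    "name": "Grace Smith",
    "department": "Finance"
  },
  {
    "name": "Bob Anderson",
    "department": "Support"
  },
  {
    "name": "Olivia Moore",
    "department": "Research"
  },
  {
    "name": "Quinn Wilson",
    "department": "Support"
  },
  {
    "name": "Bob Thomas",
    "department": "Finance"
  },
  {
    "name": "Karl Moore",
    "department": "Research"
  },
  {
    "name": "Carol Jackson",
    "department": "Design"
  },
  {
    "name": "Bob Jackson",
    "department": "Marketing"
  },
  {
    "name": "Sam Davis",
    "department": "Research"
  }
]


Counting 'department' values across 10 records:

  Research: 4 ####
  Finance: 2 ##
  Support: 2 ##
  Design: 1 #
  Marketing: 1 #

Most common: Research (4 times)

Research (4 times)


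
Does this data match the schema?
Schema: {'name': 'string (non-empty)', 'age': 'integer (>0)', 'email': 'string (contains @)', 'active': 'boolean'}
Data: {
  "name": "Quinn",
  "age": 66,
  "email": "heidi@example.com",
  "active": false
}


Validating each field against schema:
  name: OK (non-empty string)
  age: OK (positive integer)
  email: OK (string with @)
  active: OK (boolean)

Result: VALID

VALID


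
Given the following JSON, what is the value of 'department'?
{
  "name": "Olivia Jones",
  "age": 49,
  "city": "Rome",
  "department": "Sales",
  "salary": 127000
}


Looking up field 'department'
Value: Sales

Sales


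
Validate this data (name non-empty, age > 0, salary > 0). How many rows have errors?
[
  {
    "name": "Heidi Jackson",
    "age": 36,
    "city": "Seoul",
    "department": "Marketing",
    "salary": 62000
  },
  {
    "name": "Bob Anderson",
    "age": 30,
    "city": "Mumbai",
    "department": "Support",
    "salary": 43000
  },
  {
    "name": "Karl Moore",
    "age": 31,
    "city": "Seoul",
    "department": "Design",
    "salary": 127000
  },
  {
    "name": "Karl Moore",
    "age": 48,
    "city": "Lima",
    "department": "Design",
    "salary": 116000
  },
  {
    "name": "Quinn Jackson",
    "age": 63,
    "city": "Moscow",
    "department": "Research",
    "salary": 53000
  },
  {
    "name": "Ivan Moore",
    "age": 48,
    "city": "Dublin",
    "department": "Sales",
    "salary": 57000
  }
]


Validating 6 records:
Rules: name non-empty, age > 0, salary > 0

  Row 1 (Heidi Jackson): OK
  Row 2 (Bob Anderson): OK
  Row 3 (Karl Moore): OK
  Row 4 (Karl Moore): OK
  Row 5 (Quinn Jackson): OK
  Row 6 (Ivan Moore): OK

Total errors: 0

0 errors


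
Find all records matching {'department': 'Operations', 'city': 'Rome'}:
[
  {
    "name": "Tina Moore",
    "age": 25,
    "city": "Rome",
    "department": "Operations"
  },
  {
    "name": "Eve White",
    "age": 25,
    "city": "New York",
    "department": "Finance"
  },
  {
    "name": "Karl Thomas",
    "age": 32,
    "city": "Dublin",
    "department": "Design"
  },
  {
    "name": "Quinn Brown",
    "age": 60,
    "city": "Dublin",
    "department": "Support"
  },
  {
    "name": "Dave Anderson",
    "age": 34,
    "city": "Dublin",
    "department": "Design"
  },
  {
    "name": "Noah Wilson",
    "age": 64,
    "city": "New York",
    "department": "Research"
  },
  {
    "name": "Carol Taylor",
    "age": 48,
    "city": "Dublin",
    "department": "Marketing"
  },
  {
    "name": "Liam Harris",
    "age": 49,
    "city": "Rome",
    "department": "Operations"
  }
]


Search criteria: {'department': 'Operations', 'city': 'Rome'}

Checking 8 records:
  Tina Moore: {department: Operations, city: Rome} <-- MATCH
  Eve White: {department: Finance, city: New York}
  Karl Thomas: {department: Design, city: Dublin}
  Quinn Brown: {department: Support, city: Dublin}
  Dave Anderson: {department: Design, city: Dublin}
  Noah Wilson: {department: Research, city: New York}
  Carol Taylor: {department: Marketing, city: Dublin}
  Liam Harris: {department: Operations, city: Rome} <-- MATCH

Matches: ["Tina Moore", "Liam Harris"]

["Tina Moore", "Liam Harris"]


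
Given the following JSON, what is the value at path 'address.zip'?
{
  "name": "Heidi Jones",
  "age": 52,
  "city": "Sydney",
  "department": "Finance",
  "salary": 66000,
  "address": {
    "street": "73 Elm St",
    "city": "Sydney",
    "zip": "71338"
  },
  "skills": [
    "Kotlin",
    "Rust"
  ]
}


Query: address.zip
Path: address -> zip
Value: 71338

71338


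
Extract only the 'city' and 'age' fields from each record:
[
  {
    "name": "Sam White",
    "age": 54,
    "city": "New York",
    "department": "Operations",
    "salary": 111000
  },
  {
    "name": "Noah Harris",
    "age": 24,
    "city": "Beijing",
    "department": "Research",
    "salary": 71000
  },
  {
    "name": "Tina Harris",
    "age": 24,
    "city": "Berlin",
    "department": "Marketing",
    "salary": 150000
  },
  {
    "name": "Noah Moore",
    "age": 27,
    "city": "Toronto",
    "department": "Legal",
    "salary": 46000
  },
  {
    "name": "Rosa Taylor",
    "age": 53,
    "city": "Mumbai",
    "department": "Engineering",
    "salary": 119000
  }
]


Original: 5 records with fields: name, age, city, department, salary
Keep: ['city', 'age']
Drop: ['name', 'department', 'salary']
Result: 5 records, 2 fields each

[
  {
    "city": "New York",
    "age": 54
  },
  {
    "city": "Beijing",
    "age": 24
  },
  {
    "city": "Berlin",
    "age": 24
  },
  {
    "city": "Toronto",
    "age": 27
  },
  {
    "city": "Mumbai",
    "age": 53
  }
]


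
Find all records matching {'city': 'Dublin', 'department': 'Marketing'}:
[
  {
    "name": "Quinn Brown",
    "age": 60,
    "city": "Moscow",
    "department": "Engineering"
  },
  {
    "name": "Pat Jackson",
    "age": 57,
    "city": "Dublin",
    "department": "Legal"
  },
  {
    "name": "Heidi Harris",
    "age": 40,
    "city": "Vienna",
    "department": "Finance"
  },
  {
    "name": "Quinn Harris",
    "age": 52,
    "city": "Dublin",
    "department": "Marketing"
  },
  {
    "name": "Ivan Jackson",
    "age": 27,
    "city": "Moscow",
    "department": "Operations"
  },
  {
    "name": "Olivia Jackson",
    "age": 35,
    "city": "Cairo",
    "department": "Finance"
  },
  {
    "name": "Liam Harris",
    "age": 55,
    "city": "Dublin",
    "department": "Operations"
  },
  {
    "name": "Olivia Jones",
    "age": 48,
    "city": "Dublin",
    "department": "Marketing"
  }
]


Search criteria: {'city': 'Dublin', 'department': 'Marketing'}

Checking 8 records:
  Quinn Brown: {city: Moscow, department: Engineering}
  Pat Jackson: {city: Dublin, department: Legal}
  Heidi Harris: {city: Vienna, department: Finance}
  Quinn Harris: {city: Dublin, department: Marketing} <-- MATCH
  Ivan Jackson: {city: Moscow, department: Operations}
  Olivia Jackson: {city: Cairo, department: Finance}
  Liam Harris: {city: Dublin, department: Operations}
  Olivia Jones: {city: Dublin, department: Marketing} <-- MATCH

Matches: ["Quinn Harris", "Olivia Jones"]

["Quinn Harris", "Olivia Jones"]


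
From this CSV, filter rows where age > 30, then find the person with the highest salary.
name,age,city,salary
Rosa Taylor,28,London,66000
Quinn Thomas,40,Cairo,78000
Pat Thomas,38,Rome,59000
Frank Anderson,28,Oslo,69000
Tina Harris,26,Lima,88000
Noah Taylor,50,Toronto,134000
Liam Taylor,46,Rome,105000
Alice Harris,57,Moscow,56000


Filter: age > 30
Sort by: salary (descending)

Filtered records (5):
  Noah Taylor, age 50, salary $134000
  Liam Taylor, age 46, salary $105000
  Quinn Thomas, age 40, salary $78000
  Pat Thomas, age 38, salary $59000
  Alice Harris, age 57, salary $56000

Highest salary: Noah Taylor ($134000)

Noah Taylor


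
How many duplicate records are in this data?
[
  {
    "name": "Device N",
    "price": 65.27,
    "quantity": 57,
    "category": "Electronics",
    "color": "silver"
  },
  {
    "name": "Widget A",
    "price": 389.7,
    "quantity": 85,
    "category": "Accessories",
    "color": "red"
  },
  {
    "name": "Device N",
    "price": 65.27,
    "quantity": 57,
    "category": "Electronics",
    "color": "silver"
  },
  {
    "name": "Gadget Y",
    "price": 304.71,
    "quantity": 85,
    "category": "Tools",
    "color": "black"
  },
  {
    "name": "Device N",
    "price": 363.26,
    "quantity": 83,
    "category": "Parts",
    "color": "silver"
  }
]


Checking 5 records for duplicates:

  Row 1: Device N ($65.27, qty 57)
  Row 2: Widget A ($389.7, qty 85)
  Row 3: Device N ($65.27, qty 57) <-- DUPLICATE
  Row 4: Gadget Y ($304.71, qty 85)
  Row 5: Device N ($363.26, qty 83)

Duplicates found: 1
Unique records: 4

1 duplicates, 4 unique


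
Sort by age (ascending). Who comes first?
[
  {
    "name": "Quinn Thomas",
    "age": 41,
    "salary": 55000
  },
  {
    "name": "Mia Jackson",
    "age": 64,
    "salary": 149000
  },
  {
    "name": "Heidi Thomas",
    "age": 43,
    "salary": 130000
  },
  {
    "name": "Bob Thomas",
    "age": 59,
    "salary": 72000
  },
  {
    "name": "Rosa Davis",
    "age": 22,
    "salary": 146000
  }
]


Sort by: age (ascending)

Sorted order:
  1. Rosa Davis (age = 22)
  2. Quinn Thomas (age = 41)
  3. Heidi Thomas (age = 43)
  4. Bob Thomas (age = 59)
  5. Mia Jackson (age = 64)

First: Rosa Davis

Rosa Davis


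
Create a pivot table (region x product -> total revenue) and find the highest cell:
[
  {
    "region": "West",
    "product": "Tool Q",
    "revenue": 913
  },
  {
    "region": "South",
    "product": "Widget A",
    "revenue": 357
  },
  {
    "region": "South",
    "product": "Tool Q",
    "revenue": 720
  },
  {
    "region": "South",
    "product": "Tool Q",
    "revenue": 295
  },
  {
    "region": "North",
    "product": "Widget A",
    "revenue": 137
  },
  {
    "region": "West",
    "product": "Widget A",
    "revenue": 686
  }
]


Pivot: region (rows) x product (columns) -> total revenue

     Tool Q        Widget A    
North            0           137  
South         1015           357  
West           913           686  

Highest: South / Tool Q = $1015

South / Tool Q = $1015


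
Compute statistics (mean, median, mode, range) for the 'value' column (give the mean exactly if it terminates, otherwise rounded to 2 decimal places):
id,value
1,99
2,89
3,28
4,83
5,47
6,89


Data: [99, 89, 28, 83, 47, 89]
Count: 6
Sum: 435
Mean: 435/6 = 72.5
Sorted: [28, 47, 83, 89, 89, 99]
Median: 86.0
Mode: 89 (2 times)
Range: 99 - 28 = 71
Min: 28, Max: 99

mean=72.5, median=86.0, mode=89, range=71


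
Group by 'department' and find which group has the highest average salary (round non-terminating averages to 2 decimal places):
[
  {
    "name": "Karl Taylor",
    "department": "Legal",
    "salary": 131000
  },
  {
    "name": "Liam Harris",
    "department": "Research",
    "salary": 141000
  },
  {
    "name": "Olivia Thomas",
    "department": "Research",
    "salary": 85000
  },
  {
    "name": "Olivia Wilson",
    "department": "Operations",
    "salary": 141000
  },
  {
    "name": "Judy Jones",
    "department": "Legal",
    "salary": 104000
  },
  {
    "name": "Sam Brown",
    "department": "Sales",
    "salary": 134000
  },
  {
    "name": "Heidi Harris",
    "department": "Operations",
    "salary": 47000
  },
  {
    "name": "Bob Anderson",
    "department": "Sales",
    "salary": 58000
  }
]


Group by: department

Groups:
  Legal: 2 people, avg salary = 235000/2 = $117500
  Operations: 2 people, avg salary = 188000/2 = $94000
  Research: 2 people, avg salary = 226000/2 = $113000
  Sales: 2 people, avg salary = 192000/2 = $96000

Highest average salary: Legal ($117500)

Legal ($117500)


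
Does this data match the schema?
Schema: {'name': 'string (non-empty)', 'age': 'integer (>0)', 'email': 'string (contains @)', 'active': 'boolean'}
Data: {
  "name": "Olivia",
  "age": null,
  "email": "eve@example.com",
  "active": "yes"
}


Validating each field against schema:
  name: OK (non-empty string)
  age: FAIL (null is not an integer)
  email: OK (string with @)
  active: FAIL ("yes" is not a boolean)

Result: INVALID (2 errors: age, active)

INVALID (2 errors: age, active)


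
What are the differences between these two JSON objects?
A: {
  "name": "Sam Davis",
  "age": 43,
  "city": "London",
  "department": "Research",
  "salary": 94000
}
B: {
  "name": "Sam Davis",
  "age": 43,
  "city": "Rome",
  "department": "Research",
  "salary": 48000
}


Comparing each field (in key order):
  name: same
  age: same
  city: DIFFERENT
  department: same
  salary: DIFFERENT
Differences:
  city: London -> Rome
  salary: 94000 -> 48000

2 field(s) changed

2 changes: city, salary


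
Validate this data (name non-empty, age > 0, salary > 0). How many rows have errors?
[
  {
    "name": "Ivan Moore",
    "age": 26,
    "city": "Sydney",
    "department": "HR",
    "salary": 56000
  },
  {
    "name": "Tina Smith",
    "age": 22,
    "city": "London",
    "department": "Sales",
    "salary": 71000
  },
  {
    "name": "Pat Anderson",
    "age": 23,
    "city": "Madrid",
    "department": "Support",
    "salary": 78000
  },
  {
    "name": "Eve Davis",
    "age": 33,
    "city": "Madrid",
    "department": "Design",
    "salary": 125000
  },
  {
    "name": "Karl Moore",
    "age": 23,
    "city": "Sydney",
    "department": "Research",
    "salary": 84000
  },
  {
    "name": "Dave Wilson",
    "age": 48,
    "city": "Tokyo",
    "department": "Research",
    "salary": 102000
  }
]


Validating 6 records:
Rules: name non-empty, age > 0, salary > 0

  Row 1 (Ivan Moore): OK
  Row 2 (Tina Smith): OK
  Row 3 (Pat Anderson): OK
  Row 4 (Eve Davis): OK
  Row 5 (Karl Moore): OK
  Row 6 (Dave Wilson): OK

Total errors: 0

0 errors
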